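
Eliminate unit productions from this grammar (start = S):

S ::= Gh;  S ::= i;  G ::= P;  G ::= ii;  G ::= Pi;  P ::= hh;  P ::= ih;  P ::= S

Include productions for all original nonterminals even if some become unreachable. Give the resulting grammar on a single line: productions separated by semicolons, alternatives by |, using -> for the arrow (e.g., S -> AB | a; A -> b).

S -> i | Gh; G -> i | Gh | Pi | hh | ih | ii; P -> i | Gh | hh | ih

Unit productions: G->P, P->S.
Unit pairs (A ⇒* B via units): (G,P), (G,S), (P,S).
S: inherits non-unit rules of {S} → Gh | i.
G: inherits non-unit rules of {G, P, S} → Gh | Pi | hh | i | ih | ii.
P: inherits non-unit rules of {P, S} → Gh | hh | i | ih.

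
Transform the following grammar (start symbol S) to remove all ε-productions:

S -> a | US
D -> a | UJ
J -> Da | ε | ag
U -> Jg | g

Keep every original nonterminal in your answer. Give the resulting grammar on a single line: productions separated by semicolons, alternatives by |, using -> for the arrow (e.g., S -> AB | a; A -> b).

Nullable set: {J}.
D -> UJ: J nullable, giving U | UJ.
Drop J -> ε.
U -> Jg: J nullable, giving Jg | g.
Unchanged (no nullable symbols): S -> US; S -> a; D -> a; J -> Da; J -> ag; U -> g.

S -> a | US; D -> U | a | UJ; J -> Da | ag; U -> g | Jg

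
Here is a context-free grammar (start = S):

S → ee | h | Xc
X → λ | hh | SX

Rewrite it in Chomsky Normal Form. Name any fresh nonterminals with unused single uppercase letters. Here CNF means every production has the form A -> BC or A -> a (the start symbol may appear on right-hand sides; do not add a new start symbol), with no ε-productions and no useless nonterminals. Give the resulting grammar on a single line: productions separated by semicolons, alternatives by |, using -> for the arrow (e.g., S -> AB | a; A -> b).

Nullable: {X}; after ε-elimination: S -> c | h | Xc | ee; X -> S | SX | hh.
After unit-elimination: S -> c | h | Xc | ee; X -> c | h | SX | Xc | ee | hh.
TERM: introduce A -> c, B -> e, C -> h and substitute in every rule of length ≥2.

S -> c | h | BB | XA; A -> c; B -> e; C -> h; X -> c | h | BB | CC | SX | XA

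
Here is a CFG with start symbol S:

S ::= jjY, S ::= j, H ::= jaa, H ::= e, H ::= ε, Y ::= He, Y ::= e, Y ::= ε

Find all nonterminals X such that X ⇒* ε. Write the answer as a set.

{H, Y}

Directly nullable (have an ε-rule): {H, Y}.
Not nullable: S — each has a terminal in every rule's right-hand side or depends on a non-nullable symbol.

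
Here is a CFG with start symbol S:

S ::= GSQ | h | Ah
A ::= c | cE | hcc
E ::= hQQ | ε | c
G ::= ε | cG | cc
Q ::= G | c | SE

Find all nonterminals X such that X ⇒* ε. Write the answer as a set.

Directly nullable (have an ε-rule): {E, G}.
Q is nullable via Q -> G (every symbol on the right is already known nullable).
Not nullable: A, S — each has a terminal in every rule's right-hand side or depends on a non-nullable symbol.

{E, G, Q}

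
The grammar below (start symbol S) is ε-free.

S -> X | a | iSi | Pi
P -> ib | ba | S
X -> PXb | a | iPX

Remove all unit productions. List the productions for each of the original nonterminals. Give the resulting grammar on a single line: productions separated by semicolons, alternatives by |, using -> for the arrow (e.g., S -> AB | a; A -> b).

S -> a | Pi | PXb | iPX | iSi; P -> a | Pi | ba | ib | PXb | iPX | iSi; X -> a | PXb | iPX

Unit productions: P->S, S->X.
Unit pairs (A ⇒* B via units): (P,S), (P,X), (S,X).
S: inherits non-unit rules of {S, X} → PXb | Pi | a | iPX | iSi.
P: inherits non-unit rules of {P, S, X} → PXb | Pi | a | ba | iPX | iSi | ib.
X: inherits non-unit rules of {X} → PXb | a | iPX.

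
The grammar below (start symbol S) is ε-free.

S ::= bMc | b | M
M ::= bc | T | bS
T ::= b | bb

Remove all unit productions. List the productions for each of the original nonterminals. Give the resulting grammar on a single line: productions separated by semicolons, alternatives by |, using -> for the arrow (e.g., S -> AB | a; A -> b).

S -> b | bS | bb | bc | bMc; M -> b | bS | bb | bc; T -> b | bb

Unit productions: M->T, S->M.
Unit pairs (A ⇒* B via units): (M,T), (S,M), (S,T).
S: inherits non-unit rules of {M, S, T} → b | bMc | bS | bb | bc.
M: inherits non-unit rules of {M, T} → b | bS | bb | bc.
T: inherits non-unit rules of {T} → b | bb.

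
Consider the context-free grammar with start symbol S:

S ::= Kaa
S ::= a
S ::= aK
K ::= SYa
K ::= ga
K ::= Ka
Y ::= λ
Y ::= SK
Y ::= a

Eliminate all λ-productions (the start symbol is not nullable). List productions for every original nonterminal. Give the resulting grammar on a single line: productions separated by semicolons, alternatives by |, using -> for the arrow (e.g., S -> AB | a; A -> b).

Nullable set: {Y}.
K -> SYa: Y nullable, giving SYa | Sa.
Drop Y -> λ.
Unchanged (no nullable symbols): S -> Kaa; S -> a; S -> aK; K -> Ka; K -> ga; Y -> SK; Y -> a.

S -> a | aK | Kaa; K -> Ka | Sa | ga | SYa; Y -> a | SK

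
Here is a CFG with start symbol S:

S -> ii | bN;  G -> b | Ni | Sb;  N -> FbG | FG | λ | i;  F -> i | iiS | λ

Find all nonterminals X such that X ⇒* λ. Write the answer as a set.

{F, N}

Directly nullable (have an ε-rule): {F, N}.
Not nullable: G, S — each has a terminal in every rule's right-hand side or depends on a non-nullable symbol.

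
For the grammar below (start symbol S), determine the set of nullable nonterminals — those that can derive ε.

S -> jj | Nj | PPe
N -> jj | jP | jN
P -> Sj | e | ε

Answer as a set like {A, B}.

{P}

Directly nullable (have an ε-rule): {P}.
Not nullable: N, S — each has a terminal in every rule's right-hand side or depends on a non-nullable symbol.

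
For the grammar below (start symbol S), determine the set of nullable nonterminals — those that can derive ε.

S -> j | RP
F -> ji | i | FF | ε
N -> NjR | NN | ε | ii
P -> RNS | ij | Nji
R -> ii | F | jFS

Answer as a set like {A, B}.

{F, N, R}

Directly nullable (have an ε-rule): {F, N}.
R is nullable via R -> F (every symbol on the right is already known nullable).
Not nullable: P, S — each has a terminal in every rule's right-hand side or depends on a non-nullable symbol.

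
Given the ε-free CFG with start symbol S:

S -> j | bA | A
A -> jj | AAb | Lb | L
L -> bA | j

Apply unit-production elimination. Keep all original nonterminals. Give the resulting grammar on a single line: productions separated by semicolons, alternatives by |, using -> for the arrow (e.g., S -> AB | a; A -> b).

Unit productions: A->L, S->A.
Unit pairs (A ⇒* B via units): (A,L), (S,A), (S,L).
S: inherits non-unit rules of {A, L, S} → AAb | Lb | bA | j | jj.
A: inherits non-unit rules of {A, L} → AAb | Lb | bA | j | jj.
L: inherits non-unit rules of {L} → bA | j.

S -> j | Lb | bA | jj | AAb; A -> j | Lb | bA | jj | AAb; L -> j | bA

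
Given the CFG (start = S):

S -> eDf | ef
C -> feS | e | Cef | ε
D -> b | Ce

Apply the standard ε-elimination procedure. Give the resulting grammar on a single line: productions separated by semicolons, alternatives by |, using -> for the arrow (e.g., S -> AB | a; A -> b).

Nullable set: {C}.
Drop C -> ε.
C -> Cef: C nullable, giving Cef | ef.
D -> Ce: C nullable, giving Ce | e.
Unchanged (no nullable symbols): S -> eDf; S -> ef; C -> e; C -> feS; D -> b.

S -> ef | eDf; C -> e | ef | Cef | feS; D -> b | e | Ce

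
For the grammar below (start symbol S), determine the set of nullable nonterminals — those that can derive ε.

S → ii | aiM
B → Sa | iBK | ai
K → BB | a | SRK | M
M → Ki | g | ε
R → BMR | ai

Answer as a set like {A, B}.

{K, M}

Directly nullable (have an ε-rule): {M}.
K is nullable via K -> M (every symbol on the right is already known nullable).
Not nullable: B, R, S — each has a terminal in every rule's right-hand side or depends on a non-nullable symbol.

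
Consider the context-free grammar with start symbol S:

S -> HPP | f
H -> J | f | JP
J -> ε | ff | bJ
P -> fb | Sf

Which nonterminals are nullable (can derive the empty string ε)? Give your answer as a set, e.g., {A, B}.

Directly nullable (have an ε-rule): {J}.
H is nullable via H -> J (every symbol on the right is already known nullable).
Not nullable: P, S — each has a terminal in every rule's right-hand side or depends on a non-nullable symbol.

{H, J}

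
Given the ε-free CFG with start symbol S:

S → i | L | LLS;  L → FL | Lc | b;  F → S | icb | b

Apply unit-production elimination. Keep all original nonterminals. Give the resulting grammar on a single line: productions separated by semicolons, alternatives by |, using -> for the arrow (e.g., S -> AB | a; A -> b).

Unit productions: F->S, S->L.
Unit pairs (A ⇒* B via units): (F,L), (F,S), (S,L).
S: inherits non-unit rules of {L, S} → FL | LLS | Lc | b | i.
F: inherits non-unit rules of {F, L, S} → FL | LLS | Lc | b | i | icb.
L: inherits non-unit rules of {L} → FL | Lc | b.

S -> b | i | FL | Lc | LLS; F -> b | i | FL | Lc | LLS | icb; L -> b | FL | Lc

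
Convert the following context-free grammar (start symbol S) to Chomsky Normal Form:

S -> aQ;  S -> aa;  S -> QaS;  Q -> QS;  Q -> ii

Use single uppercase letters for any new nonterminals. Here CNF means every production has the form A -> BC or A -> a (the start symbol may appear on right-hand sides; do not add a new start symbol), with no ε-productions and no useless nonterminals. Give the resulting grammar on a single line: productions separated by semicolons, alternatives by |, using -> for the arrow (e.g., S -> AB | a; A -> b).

S -> BB | BQ | QC; A -> i; B -> a; C -> BS; Q -> AA | QS

No ε-productions.
No unit productions to eliminate.
TERM: introduce B -> a, A -> i and substitute in every rule of length ≥2.
BIN: S -> QBS becomes S -> QC, C -> BS.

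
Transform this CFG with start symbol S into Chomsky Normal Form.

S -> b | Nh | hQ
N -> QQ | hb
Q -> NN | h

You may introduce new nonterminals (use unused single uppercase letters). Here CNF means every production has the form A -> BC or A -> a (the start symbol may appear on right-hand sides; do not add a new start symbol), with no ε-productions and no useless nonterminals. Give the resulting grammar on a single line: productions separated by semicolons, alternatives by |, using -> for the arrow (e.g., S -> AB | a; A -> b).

S -> b | AQ | NA; A -> h; B -> b; N -> AB | QQ; Q -> h | NN

No ε-productions.
No unit productions to eliminate.
TERM: introduce B -> b, A -> h and substitute in every rule of length ≥2.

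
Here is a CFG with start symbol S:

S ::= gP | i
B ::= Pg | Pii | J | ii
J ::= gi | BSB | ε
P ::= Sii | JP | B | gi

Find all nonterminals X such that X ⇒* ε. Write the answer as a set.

{B, J, P}

Directly nullable (have an ε-rule): {J}.
B is nullable via B -> J (every symbol on the right is already known nullable).
P is nullable via P -> B (every symbol on the right is already known nullable).
Not nullable: S — each has a terminal in every rule's right-hand side or depends on a non-nullable symbol.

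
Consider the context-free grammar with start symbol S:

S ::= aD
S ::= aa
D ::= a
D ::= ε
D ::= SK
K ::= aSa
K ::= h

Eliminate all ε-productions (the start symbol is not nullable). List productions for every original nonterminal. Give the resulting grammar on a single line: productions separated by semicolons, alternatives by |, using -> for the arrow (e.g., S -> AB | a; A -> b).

S -> a | aD | aa; D -> a | SK; K -> h | aSa

Nullable set: {D}.
S -> aD: D nullable, giving a | aD.
Drop D -> ε.
Unchanged (no nullable symbols): S -> aa; D -> SK; D -> a; K -> aSa; K -> h.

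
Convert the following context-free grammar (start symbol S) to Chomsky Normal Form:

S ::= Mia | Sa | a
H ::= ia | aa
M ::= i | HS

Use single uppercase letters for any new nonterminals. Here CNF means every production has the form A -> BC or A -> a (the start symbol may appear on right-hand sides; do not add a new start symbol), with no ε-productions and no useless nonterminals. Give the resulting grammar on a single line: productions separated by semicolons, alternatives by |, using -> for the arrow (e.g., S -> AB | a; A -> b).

No ε-productions.
No unit productions to eliminate.
TERM: introduce A -> a, B -> i and substitute in every rule of length ≥2.
BIN: S -> MBA becomes S -> MC, C -> BA.

S -> a | MC | SA; A -> a; B -> i; C -> BA; H -> AA | BA; M -> i | HS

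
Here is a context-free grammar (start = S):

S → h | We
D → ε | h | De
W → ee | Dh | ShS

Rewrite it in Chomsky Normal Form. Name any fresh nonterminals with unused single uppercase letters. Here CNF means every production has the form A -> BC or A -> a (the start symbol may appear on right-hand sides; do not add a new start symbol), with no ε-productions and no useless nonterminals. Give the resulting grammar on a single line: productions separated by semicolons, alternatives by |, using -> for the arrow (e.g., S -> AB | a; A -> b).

S -> h | WA; A -> e; B -> h; C -> BS; D -> e | h | DA; W -> h | AA | DB | SC

Nullable: {D}; after ε-elimination: S -> h | We; D -> e | h | De; W -> h | Dh | ee | ShS.
No unit productions to eliminate.
TERM: introduce A -> e, B -> h and substitute in every rule of length ≥2.
BIN: W -> SBS becomes W -> SC, C -> BS.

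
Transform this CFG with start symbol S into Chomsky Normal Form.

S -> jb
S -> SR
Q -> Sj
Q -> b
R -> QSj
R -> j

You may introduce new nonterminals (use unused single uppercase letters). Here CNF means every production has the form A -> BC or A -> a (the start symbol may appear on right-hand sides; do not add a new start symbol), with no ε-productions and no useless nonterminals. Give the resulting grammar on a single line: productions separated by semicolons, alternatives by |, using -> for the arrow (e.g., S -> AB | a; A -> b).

No ε-productions.
No unit productions to eliminate.
TERM: introduce B -> b, A -> j and substitute in every rule of length ≥2.
BIN: R -> QSA becomes R -> QC, C -> SA.

S -> AB | SR; A -> j; B -> b; C -> SA; Q -> b | SA; R -> j | QC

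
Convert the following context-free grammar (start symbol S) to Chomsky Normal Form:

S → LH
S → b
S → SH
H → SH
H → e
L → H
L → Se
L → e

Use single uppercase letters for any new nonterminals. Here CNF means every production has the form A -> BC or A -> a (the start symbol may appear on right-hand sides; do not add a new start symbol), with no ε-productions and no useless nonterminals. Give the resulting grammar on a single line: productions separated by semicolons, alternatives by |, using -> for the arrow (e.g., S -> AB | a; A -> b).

No ε-productions.
After unit-elimination: S -> b | LH | SH; H -> e | SH; L -> e | SH | Se.
TERM: introduce A -> e and substitute in every rule of length ≥2.

S -> b | LH | SH; A -> e; H -> e | SH; L -> e | SA | SH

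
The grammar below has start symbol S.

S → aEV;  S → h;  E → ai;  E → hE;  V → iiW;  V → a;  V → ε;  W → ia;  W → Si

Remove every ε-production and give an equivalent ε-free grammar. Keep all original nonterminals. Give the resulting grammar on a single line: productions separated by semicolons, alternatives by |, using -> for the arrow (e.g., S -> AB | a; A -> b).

Nullable set: {V}.
S -> aEV: V nullable, giving aE | aEV.
Drop V -> ε.
Unchanged (no nullable symbols): S -> h; E -> ai; E -> hE; V -> a; V -> iiW; W -> Si; W -> ia.

S -> h | aE | aEV; E -> ai | hE; V -> a | iiW; W -> Si | ia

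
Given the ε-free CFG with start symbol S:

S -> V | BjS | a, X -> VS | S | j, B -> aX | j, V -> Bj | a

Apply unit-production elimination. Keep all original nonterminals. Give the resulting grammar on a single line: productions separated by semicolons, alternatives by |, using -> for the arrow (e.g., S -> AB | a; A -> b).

S -> a | Bj | BjS; B -> j | aX; V -> a | Bj; X -> a | j | Bj | VS | BjS

Unit productions: S->V, X->S.
Unit pairs (A ⇒* B via units): (S,V), (X,S), (X,V).
S: inherits non-unit rules of {S, V} → Bj | BjS | a.
B: inherits non-unit rules of {B} → aX | j.
V: inherits non-unit rules of {V} → Bj | a.
X: inherits non-unit rules of {S, V, X} → Bj | BjS | VS | a | j.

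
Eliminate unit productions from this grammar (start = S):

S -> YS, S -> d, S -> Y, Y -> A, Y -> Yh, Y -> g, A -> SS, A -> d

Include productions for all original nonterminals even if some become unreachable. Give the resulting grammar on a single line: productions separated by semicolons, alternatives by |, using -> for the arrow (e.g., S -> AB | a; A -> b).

S -> d | g | SS | YS | Yh; A -> d | SS; Y -> d | g | SS | Yh

Unit productions: S->Y, Y->A.
Unit pairs (A ⇒* B via units): (S,A), (S,Y), (Y,A).
S: inherits non-unit rules of {A, S, Y} → SS | YS | Yh | d | g.
A: inherits non-unit rules of {A} → SS | d.
Y: inherits non-unit rules of {A, Y} → SS | Yh | d | g.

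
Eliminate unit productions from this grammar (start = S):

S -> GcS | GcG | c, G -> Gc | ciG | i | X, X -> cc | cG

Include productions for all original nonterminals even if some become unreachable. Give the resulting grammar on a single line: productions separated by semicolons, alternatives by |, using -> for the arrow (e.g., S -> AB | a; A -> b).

S -> c | GcG | GcS; G -> i | Gc | cG | cc | ciG; X -> cG | cc

Unit productions: G->X.
Unit pairs (A ⇒* B via units): (G,X).
S: inherits non-unit rules of {S} → GcG | GcS | c.
G: inherits non-unit rules of {G, X} → Gc | cG | cc | ciG | i.
X: inherits non-unit rules of {X} → cG | cc.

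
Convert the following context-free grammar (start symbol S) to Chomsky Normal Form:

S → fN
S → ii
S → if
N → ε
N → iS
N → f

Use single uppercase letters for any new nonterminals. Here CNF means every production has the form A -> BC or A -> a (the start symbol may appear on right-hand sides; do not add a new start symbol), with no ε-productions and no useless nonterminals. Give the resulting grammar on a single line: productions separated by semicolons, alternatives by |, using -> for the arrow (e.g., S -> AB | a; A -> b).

S -> f | AA | AB | BN; A -> i; B -> f; N -> f | AS

Nullable: {N}; after ε-elimination: S -> f | fN | if | ii; N -> f | iS.
No unit productions to eliminate.
TERM: introduce B -> f, A -> i and substitute in every rule of length ≥2.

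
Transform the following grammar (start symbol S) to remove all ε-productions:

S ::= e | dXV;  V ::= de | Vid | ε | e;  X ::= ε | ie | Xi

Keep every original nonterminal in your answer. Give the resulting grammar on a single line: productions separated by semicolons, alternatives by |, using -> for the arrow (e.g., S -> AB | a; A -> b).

Nullable set: {V, X}.
S -> dXV: X, V nullable, giving d | dV | dX | dXV.
Drop V -> ε.
V -> Vid: V nullable, giving Vid | id.
Drop X -> ε.
X -> Xi: X nullable, giving Xi | i.
Unchanged (no nullable symbols): S -> e; V -> de; V -> e; X -> ie.

S -> d | e | dV | dX | dXV; V -> e | de | id | Vid; X -> i | Xi | ie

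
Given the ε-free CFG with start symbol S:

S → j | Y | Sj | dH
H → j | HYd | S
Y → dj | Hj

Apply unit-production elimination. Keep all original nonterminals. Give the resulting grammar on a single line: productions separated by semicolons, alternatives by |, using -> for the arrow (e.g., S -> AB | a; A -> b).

S -> j | Hj | Sj | dH | dj; H -> j | Hj | Sj | dH | dj | HYd; Y -> Hj | dj

Unit productions: H->S, S->Y.
Unit pairs (A ⇒* B via units): (H,S), (H,Y), (S,Y).
S: inherits non-unit rules of {S, Y} → Hj | Sj | dH | dj | j.
H: inherits non-unit rules of {H, S, Y} → HYd | Hj | Sj | dH | dj | j.
Y: inherits non-unit rules of {Y} → Hj | dj.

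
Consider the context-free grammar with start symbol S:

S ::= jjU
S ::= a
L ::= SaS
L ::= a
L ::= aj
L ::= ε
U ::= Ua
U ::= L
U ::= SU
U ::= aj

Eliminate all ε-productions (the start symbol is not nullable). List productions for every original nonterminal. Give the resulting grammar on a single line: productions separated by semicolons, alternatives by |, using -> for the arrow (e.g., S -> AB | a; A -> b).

Nullable set: {L, U}.
S -> jjU: U nullable, giving jj | jjU.
Drop L -> ε.
U -> L: L nullable, giving L.
U -> SU: U nullable, giving S | SU.
U -> Ua: U nullable, giving Ua | a.
Unchanged (no nullable symbols): S -> a; L -> SaS; L -> a; L -> aj; U -> aj.

S -> a | jj | jjU; L -> a | aj | SaS; U -> L | S | a | SU | Ua | aj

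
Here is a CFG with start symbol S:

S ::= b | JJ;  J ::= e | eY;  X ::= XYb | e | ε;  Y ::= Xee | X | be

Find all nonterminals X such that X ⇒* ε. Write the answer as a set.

Directly nullable (have an ε-rule): {X}.
Y is nullable via Y -> X (every symbol on the right is already known nullable).
Not nullable: J, S — each has a terminal in every rule's right-hand side or depends on a non-nullable symbol.

{X, Y}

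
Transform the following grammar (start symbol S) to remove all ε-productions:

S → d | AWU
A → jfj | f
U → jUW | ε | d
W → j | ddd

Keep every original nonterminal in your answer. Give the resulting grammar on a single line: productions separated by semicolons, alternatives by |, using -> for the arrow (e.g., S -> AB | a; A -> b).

Nullable set: {U}.
S -> AWU: U nullable, giving AW | AWU.
Drop U -> ε.
U -> jUW: U nullable, giving jUW | jW.
Unchanged (no nullable symbols): S -> d; A -> f; A -> jfj; U -> d; W -> ddd; W -> j.

S -> d | AW | AWU; A -> f | jfj; U -> d | jW | jUW; W -> j | ddd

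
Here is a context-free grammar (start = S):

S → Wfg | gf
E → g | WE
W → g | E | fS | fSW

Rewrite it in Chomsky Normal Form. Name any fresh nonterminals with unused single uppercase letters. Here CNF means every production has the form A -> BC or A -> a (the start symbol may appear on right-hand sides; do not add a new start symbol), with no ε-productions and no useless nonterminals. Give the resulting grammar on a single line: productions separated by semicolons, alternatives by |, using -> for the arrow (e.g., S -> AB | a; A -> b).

No ε-productions.
After unit-elimination: S -> gf | Wfg; E -> g | WE; W -> g | WE | fS | fSW.
TERM: introduce A -> f, B -> g and substitute in every rule of length ≥2.
BIN: S -> WAB becomes S -> WC, C -> AB; W -> ASW becomes W -> AD, D -> SW.

S -> BA | WC; A -> f; B -> g; C -> AB; D -> SW; E -> g | WE; W -> g | AD | AS | WE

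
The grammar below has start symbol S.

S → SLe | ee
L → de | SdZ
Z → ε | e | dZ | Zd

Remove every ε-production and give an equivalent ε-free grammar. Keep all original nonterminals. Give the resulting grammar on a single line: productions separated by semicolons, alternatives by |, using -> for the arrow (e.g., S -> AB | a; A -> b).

S -> ee | SLe; L -> Sd | de | SdZ; Z -> d | e | Zd | dZ

Nullable set: {Z}.
L -> SdZ: Z nullable, giving Sd | SdZ.
Drop Z -> ε.
Z -> Zd: Z nullable, giving Zd | d.
Z -> dZ: Z nullable, giving d | dZ.
Unchanged (no nullable symbols): S -> SLe; S -> ee; L -> de; Z -> e.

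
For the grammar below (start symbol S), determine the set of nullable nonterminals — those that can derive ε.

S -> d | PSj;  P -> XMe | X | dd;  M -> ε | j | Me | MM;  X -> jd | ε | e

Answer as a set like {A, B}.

{M, P, X}

Directly nullable (have an ε-rule): {M, X}.
P is nullable via P -> X (every symbol on the right is already known nullable).
Not nullable: S — each has a terminal in every rule's right-hand side or depends on a non-nullable symbol.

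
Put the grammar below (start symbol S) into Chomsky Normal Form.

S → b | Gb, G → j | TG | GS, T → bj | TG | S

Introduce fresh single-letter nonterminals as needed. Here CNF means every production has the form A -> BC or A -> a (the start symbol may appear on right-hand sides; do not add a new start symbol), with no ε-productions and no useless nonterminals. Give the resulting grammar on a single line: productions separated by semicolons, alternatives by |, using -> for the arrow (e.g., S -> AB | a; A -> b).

S -> b | GA; A -> b; B -> j; G -> j | GS | TG; T -> b | AB | GA | TG

No ε-productions.
After unit-elimination: S -> b | Gb; G -> j | GS | TG; T -> b | Gb | TG | bj.
TERM: introduce A -> b, B -> j and substitute in every rule of length ≥2.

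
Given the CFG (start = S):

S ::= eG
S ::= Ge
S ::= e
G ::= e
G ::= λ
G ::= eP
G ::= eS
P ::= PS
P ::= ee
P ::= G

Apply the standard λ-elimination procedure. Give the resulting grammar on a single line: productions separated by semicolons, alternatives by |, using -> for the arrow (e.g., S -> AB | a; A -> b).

S -> e | Ge | eG; G -> e | eP | eS; P -> G | S | PS | ee

Nullable set: {G, P}.
S -> Ge: G nullable, giving Ge | e.
S -> eG: G nullable, giving e | eG.
Drop G -> λ.
G -> eP: P nullable, giving e | eP.
P -> G: G nullable, giving G.
P -> PS: P nullable, giving PS | S.
Unchanged (no nullable symbols): S -> e; G -> e; G -> eS; P -> ee.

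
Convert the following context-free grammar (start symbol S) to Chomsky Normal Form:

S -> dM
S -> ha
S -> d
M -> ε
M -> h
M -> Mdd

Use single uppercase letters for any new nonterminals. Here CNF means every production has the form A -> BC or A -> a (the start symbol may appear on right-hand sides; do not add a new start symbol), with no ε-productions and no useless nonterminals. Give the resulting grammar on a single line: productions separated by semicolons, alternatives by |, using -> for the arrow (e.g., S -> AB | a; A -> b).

Nullable: {M}; after ε-elimination: S -> d | dM | ha; M -> h | dd | Mdd.
No unit productions to eliminate.
TERM: introduce C -> a, A -> d, B -> h and substitute in every rule of length ≥2.
BIN: M -> MAA becomes M -> MD, D -> AA.

S -> d | AM | BC; A -> d; B -> h; C -> a; D -> AA; M -> h | AA | MD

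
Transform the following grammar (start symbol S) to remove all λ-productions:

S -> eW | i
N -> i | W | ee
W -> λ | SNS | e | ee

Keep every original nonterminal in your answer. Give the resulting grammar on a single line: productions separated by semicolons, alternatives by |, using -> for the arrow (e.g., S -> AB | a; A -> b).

Nullable set: {N, W}.
S -> eW: W nullable, giving e | eW.
N -> W: W nullable, giving W.
Drop W -> λ.
W -> SNS: N nullable, giving SNS | SS.
Unchanged (no nullable symbols): S -> i; N -> ee; N -> i; W -> e; W -> ee.

S -> e | i | eW; N -> W | i | ee; W -> e | SS | ee | SNS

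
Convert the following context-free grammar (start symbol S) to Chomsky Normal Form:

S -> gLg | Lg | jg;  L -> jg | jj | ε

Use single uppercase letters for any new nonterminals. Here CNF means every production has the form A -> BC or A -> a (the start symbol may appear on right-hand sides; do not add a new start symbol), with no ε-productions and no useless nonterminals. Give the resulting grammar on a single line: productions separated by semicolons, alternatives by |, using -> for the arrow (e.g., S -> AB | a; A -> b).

Nullable: {L}; after ε-elimination: S -> g | Lg | gg | jg | gLg; L -> jg | jj.
No unit productions to eliminate.
TERM: introduce B -> g, A -> j and substitute in every rule of length ≥2.
BIN: S -> BLB becomes S -> BC, C -> LB.

S -> g | AB | BB | BC | LB; A -> j; B -> g; C -> LB; L -> AA | AB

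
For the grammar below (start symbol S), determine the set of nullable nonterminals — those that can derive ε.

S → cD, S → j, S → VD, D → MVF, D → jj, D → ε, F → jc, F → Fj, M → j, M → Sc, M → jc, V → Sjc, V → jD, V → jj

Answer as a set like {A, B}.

Directly nullable (have an ε-rule): {D}.
Not nullable: F, M, S, V — each has a terminal in every rule's right-hand side or depends on a non-nullable symbol.

{D}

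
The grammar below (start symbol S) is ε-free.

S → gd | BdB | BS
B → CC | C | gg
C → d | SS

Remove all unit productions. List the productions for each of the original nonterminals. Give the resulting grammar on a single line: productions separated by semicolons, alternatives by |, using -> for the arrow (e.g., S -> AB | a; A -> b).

Unit productions: B->C.
Unit pairs (A ⇒* B via units): (B,C).
S: inherits non-unit rules of {S} → BS | BdB | gd.
B: inherits non-unit rules of {B, C} → CC | SS | d | gg.
C: inherits non-unit rules of {C} → SS | d.

S -> BS | gd | BdB; B -> d | CC | SS | gg; C -> d | SS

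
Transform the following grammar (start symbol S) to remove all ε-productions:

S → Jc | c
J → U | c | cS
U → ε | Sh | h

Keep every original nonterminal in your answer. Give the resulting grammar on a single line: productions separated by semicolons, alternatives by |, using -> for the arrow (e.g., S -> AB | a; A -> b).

Nullable set: {J, U}.
S -> Jc: J nullable, giving Jc | c.
J -> U: U nullable, giving U.
Drop U -> ε.
Unchanged (no nullable symbols): S -> c; J -> c; J -> cS; U -> Sh; U -> h.

S -> c | Jc; J -> U | c | cS; U -> h | Sh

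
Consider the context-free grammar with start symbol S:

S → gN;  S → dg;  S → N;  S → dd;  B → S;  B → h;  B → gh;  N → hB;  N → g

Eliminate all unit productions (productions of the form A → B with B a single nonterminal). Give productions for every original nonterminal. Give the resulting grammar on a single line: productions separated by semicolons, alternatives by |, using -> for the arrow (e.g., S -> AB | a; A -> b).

Unit productions: B->S, S->N.
Unit pairs (A ⇒* B via units): (B,N), (B,S), (S,N).
S: inherits non-unit rules of {N, S} → dd | dg | g | gN | hB.
B: inherits non-unit rules of {B, N, S} → dd | dg | g | gN | gh | h | hB.
N: inherits non-unit rules of {N} → g | hB.

S -> g | dd | dg | gN | hB; B -> g | h | dd | dg | gN | gh | hB; N -> g | hB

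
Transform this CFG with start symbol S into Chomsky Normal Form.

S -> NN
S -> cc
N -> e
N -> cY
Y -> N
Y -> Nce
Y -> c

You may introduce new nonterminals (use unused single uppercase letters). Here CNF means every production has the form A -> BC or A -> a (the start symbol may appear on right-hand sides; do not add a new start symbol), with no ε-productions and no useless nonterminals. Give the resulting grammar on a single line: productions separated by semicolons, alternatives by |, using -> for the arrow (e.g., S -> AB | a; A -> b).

S -> AA | NN; A -> c; B -> e; C -> AB; N -> e | AY; Y -> c | e | AY | NC

No ε-productions.
After unit-elimination: S -> NN | cc; N -> e | cY; Y -> c | e | cY | Nce.
TERM: introduce A -> c, B -> e and substitute in every rule of length ≥2.
BIN: Y -> NAB becomes Y -> NC, C -> AB.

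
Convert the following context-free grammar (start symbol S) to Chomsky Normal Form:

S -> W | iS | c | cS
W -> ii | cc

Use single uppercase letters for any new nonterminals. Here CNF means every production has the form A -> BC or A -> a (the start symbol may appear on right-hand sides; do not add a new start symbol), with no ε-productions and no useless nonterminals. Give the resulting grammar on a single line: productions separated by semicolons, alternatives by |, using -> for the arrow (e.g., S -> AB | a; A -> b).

No ε-productions.
After unit-elimination: S -> c | cS | cc | iS | ii; W -> cc | ii.
TERM: introduce A -> c, B -> i and substitute in every rule of length ≥2.
Drop unreachable/unproductive: W.

S -> c | AA | AS | BB | BS; A -> c; B -> i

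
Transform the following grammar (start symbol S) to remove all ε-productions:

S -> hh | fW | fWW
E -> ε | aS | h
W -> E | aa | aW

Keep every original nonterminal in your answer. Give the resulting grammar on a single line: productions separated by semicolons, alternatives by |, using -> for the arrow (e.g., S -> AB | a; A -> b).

S -> f | fW | hh | fWW; E -> h | aS; W -> E | a | aW | aa

Nullable set: {E, W}.
S -> fW: W nullable, giving f | fW.
S -> fWW: W, W nullable, giving f | fW | fWW.
Drop E -> ε.
W -> E: E nullable, giving E.
W -> aW: W nullable, giving a | aW.
Unchanged (no nullable symbols): S -> hh; E -> aS; E -> h; W -> aa.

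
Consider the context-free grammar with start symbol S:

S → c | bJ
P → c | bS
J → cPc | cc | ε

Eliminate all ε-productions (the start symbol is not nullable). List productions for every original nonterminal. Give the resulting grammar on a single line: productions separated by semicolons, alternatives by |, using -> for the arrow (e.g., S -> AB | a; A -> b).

S -> b | c | bJ; J -> cc | cPc; P -> c | bS

Nullable set: {J}.
S -> bJ: J nullable, giving b | bJ.
Drop J -> ε.
Unchanged (no nullable symbols): S -> c; J -> cPc; J -> cc; P -> bS; P -> c.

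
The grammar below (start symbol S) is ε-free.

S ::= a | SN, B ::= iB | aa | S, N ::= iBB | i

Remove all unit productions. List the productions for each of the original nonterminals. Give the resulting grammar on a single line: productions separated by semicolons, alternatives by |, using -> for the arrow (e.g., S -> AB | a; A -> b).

S -> a | SN; B -> a | SN | aa | iB; N -> i | iBB

Unit productions: B->S.
Unit pairs (A ⇒* B via units): (B,S).
S: inherits non-unit rules of {S} → SN | a.
B: inherits non-unit rules of {B, S} → SN | a | aa | iB.
N: inherits non-unit rules of {N} → i | iBB.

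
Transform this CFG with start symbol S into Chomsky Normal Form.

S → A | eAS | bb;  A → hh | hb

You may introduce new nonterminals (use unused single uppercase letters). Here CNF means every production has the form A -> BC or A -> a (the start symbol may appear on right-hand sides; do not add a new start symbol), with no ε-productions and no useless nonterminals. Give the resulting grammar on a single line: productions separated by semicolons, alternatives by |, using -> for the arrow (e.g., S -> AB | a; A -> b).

No ε-productions.
After unit-elimination: S -> bb | hb | hh | eAS; A -> hb | hh.
TERM: introduce C -> b, D -> e, B -> h and substitute in every rule of length ≥2.
BIN: S -> DAS becomes S -> DE, E -> AS.

S -> BB | BC | CC | DE; A -> BB | BC; B -> h; C -> b; D -> e; E -> AS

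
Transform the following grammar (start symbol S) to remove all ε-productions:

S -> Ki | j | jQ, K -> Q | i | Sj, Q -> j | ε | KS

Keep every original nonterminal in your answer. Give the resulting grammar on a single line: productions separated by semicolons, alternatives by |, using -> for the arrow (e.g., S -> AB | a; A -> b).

Nullable set: {K, Q}.
S -> Ki: K nullable, giving Ki | i.
S -> jQ: Q nullable, giving j | jQ.
K -> Q: Q nullable, giving Q.
Drop Q -> ε.
Q -> KS: K nullable, giving KS | S.
Unchanged (no nullable symbols): S -> j; K -> Sj; K -> i; Q -> j.

S -> i | j | Ki | jQ; K -> Q | i | Sj; Q -> S | j | KS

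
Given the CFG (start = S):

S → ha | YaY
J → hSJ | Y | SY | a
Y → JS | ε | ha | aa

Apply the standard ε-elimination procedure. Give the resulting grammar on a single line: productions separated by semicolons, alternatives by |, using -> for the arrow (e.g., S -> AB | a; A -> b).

S -> a | Ya | aY | ha | YaY; J -> S | Y | a | SY | hS | hSJ; Y -> S | JS | aa | ha

Nullable set: {J, Y}.
S -> YaY: Y, Y nullable, giving Ya | YaY | a | aY.
J -> SY: Y nullable, giving S | SY.
J -> Y: Y nullable, giving Y.
J -> hSJ: J nullable, giving hS | hSJ.
Drop Y -> ε.
Y -> JS: J nullable, giving JS | S.
Unchanged (no nullable symbols): S -> ha; J -> a; Y -> aa; Y -> ha.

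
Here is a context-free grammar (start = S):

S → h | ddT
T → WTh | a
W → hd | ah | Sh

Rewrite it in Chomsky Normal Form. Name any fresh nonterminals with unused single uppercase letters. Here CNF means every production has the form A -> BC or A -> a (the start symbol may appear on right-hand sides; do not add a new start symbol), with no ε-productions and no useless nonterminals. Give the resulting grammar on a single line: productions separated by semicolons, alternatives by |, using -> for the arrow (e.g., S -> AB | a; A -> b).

S -> h | AD; A -> d; B -> h; C -> a; D -> AT; E -> TB; T -> a | WE; W -> BA | CB | SB

No ε-productions.
No unit productions to eliminate.
TERM: introduce C -> a, A -> d, B -> h and substitute in every rule of length ≥2.
BIN: S -> AAT becomes S -> AD, D -> AT; T -> WTB becomes T -> WE, E -> TB.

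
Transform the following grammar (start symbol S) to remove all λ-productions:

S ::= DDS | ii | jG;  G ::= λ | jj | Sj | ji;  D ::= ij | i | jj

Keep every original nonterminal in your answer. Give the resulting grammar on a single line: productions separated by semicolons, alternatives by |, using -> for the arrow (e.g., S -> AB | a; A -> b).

S -> j | ii | jG | DDS; D -> i | ij | jj; G -> Sj | ji | jj

Nullable set: {G}.
S -> jG: G nullable, giving j | jG.
Drop G -> λ.
Unchanged (no nullable symbols): S -> DDS; S -> ii; D -> i; D -> ij; D -> jj; G -> Sj; G -> ji; G -> jj.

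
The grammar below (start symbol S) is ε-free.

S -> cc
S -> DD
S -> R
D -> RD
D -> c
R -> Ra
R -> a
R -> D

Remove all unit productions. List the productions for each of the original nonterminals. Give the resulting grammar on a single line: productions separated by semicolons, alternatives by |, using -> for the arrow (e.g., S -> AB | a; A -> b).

S -> a | c | DD | RD | Ra | cc; D -> c | RD; R -> a | c | RD | Ra

Unit productions: R->D, S->R.
Unit pairs (A ⇒* B via units): (R,D), (S,D), (S,R).
S: inherits non-unit rules of {D, R, S} → DD | RD | Ra | a | c | cc.
D: inherits non-unit rules of {D} → RD | c.
R: inherits non-unit rules of {D, R} → RD | Ra | a | c.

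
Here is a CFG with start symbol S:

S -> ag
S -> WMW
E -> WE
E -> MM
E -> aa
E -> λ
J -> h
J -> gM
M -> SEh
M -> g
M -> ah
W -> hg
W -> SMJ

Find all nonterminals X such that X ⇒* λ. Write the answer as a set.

Directly nullable (have an ε-rule): {E}.
Not nullable: J, M, S, W — each has a terminal in every rule's right-hand side or depends on a non-nullable symbol.

{E}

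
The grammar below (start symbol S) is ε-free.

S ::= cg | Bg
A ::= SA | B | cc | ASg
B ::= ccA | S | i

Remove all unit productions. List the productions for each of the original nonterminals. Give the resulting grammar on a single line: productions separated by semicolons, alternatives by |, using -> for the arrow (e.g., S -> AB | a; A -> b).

S -> Bg | cg; A -> i | Bg | SA | cc | cg | ASg | ccA; B -> i | Bg | cg | ccA

Unit productions: A->B, B->S.
Unit pairs (A ⇒* B via units): (A,B), (A,S), (B,S).
S: inherits non-unit rules of {S} → Bg | cg.
A: inherits non-unit rules of {A, B, S} → ASg | Bg | SA | cc | ccA | cg | i.
B: inherits non-unit rules of {B, S} → Bg | ccA | cg | i.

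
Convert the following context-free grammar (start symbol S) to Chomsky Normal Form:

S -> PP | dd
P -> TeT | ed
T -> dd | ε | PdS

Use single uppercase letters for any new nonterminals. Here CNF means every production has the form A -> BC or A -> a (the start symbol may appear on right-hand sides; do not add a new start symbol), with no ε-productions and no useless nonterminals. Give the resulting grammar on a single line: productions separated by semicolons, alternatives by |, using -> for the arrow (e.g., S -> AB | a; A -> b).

Nullable: {T}; after ε-elimination: S -> PP | dd; P -> e | Te | eT | ed | TeT; T -> dd | PdS.
No unit productions to eliminate.
TERM: introduce B -> d, A -> e and substitute in every rule of length ≥2.
BIN: P -> TAT becomes P -> TC, C -> AT; T -> PBS becomes T -> PD, D -> BS.

S -> BB | PP; A -> e; B -> d; C -> AT; D -> BS; P -> e | AB | AT | TA | TC; T -> BB | PD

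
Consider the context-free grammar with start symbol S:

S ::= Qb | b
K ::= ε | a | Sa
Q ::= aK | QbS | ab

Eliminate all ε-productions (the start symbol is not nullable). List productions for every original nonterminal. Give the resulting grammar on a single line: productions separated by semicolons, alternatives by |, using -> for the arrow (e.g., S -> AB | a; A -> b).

S -> b | Qb; K -> a | Sa; Q -> a | aK | ab | QbS

Nullable set: {K}.
Drop K -> ε.
Q -> aK: K nullable, giving a | aK.
Unchanged (no nullable symbols): S -> Qb; S -> b; K -> Sa; K -> a; Q -> QbS; Q -> ab.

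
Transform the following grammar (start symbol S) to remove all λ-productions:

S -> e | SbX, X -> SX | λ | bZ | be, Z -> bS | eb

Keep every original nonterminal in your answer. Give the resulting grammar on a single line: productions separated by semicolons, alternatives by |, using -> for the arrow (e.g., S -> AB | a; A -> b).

S -> e | Sb | SbX; X -> S | SX | bZ | be; Z -> bS | eb

Nullable set: {X}.
S -> SbX: X nullable, giving Sb | SbX.
Drop X -> λ.
X -> SX: X nullable, giving S | SX.
Unchanged (no nullable symbols): S -> e; X -> bZ; X -> be; Z -> bS; Z -> eb.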